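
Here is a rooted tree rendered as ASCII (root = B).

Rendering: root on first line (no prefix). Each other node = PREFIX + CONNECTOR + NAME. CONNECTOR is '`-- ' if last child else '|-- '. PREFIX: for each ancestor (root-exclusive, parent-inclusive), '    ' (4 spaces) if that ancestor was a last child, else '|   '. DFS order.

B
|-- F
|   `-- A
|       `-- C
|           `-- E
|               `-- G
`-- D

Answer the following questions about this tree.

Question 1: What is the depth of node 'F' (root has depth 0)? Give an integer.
Path from root to F: B -> F
Depth = number of edges = 1

Answer: 1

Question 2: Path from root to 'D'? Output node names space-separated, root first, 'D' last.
Answer: B D

Derivation:
Walk down from root: B -> D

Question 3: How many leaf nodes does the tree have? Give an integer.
Leaves (nodes with no children): D, G

Answer: 2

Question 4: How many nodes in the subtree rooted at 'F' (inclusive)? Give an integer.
Answer: 5

Derivation:
Subtree rooted at F contains: A, C, E, F, G
Count = 5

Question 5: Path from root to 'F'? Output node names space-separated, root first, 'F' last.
Walk down from root: B -> F

Answer: B F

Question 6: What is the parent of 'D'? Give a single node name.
Answer: B

Derivation:
Scan adjacency: D appears as child of B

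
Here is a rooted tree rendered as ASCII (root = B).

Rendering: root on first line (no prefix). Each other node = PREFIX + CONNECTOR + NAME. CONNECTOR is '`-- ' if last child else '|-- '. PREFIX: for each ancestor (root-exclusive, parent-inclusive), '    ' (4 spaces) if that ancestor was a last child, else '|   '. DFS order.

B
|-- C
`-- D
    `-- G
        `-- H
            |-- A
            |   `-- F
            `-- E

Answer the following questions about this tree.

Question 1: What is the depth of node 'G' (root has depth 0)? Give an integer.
Path from root to G: B -> D -> G
Depth = number of edges = 2

Answer: 2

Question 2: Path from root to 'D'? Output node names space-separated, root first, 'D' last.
Walk down from root: B -> D

Answer: B D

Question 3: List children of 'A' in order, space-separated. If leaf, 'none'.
Answer: F

Derivation:
Node A's children (from adjacency): F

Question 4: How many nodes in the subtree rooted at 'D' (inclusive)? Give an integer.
Answer: 6

Derivation:
Subtree rooted at D contains: A, D, E, F, G, H
Count = 6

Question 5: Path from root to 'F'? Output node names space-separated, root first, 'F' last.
Answer: B D G H A F

Derivation:
Walk down from root: B -> D -> G -> H -> A -> F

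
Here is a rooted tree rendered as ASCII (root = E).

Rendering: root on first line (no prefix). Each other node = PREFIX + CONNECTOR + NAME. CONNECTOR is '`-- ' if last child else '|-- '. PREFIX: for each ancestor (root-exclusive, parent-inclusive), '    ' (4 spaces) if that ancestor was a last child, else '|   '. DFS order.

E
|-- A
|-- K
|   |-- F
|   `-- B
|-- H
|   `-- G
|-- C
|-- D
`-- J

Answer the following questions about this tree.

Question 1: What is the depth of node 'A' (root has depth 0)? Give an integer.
Answer: 1

Derivation:
Path from root to A: E -> A
Depth = number of edges = 1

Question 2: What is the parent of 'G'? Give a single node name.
Scan adjacency: G appears as child of H

Answer: H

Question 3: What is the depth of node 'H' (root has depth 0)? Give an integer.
Path from root to H: E -> H
Depth = number of edges = 1

Answer: 1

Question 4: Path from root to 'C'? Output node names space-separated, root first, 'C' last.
Walk down from root: E -> C

Answer: E C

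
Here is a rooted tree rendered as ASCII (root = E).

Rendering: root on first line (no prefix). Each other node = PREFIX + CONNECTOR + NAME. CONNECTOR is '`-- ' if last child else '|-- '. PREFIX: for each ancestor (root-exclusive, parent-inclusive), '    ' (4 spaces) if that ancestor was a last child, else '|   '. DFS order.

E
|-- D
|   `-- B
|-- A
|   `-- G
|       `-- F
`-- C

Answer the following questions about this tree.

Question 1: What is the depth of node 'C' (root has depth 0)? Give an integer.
Answer: 1

Derivation:
Path from root to C: E -> C
Depth = number of edges = 1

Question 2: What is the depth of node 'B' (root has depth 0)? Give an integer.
Answer: 2

Derivation:
Path from root to B: E -> D -> B
Depth = number of edges = 2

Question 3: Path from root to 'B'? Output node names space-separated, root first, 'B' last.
Answer: E D B

Derivation:
Walk down from root: E -> D -> B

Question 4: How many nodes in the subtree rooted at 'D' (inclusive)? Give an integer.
Answer: 2

Derivation:
Subtree rooted at D contains: B, D
Count = 2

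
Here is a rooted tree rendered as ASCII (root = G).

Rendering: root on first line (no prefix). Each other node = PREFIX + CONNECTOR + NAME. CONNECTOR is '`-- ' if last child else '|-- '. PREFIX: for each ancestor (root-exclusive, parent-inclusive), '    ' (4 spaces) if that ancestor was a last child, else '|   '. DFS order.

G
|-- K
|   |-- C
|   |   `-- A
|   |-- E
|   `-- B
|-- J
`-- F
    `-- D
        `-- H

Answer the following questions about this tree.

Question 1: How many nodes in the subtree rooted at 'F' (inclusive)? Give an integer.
Subtree rooted at F contains: D, F, H
Count = 3

Answer: 3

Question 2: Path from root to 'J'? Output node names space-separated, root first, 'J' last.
Answer: G J

Derivation:
Walk down from root: G -> J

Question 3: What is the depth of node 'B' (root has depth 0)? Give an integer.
Path from root to B: G -> K -> B
Depth = number of edges = 2

Answer: 2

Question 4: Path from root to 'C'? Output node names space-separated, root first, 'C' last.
Answer: G K C

Derivation:
Walk down from root: G -> K -> C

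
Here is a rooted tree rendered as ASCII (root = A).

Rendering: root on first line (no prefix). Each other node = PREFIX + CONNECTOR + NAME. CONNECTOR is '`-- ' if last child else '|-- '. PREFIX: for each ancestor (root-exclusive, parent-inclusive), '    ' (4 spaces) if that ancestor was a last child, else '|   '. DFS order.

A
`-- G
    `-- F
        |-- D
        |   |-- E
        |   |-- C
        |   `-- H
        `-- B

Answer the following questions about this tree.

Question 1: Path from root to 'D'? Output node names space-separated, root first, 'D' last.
Answer: A G F D

Derivation:
Walk down from root: A -> G -> F -> D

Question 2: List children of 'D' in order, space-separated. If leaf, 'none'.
Node D's children (from adjacency): E, C, H

Answer: E C H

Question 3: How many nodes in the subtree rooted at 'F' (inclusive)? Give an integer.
Answer: 6

Derivation:
Subtree rooted at F contains: B, C, D, E, F, H
Count = 6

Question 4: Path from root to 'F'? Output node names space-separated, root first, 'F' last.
Answer: A G F

Derivation:
Walk down from root: A -> G -> F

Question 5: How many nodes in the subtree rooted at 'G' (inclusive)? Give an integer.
Answer: 7

Derivation:
Subtree rooted at G contains: B, C, D, E, F, G, H
Count = 7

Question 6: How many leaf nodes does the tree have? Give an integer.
Answer: 4

Derivation:
Leaves (nodes with no children): B, C, E, H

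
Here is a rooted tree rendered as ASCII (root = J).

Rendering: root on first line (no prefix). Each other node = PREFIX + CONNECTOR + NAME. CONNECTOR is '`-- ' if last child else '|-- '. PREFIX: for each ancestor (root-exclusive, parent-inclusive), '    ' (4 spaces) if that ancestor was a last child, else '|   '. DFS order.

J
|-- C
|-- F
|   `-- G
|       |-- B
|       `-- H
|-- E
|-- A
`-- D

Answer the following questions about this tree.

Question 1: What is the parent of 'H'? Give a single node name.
Answer: G

Derivation:
Scan adjacency: H appears as child of G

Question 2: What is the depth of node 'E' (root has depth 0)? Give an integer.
Path from root to E: J -> E
Depth = number of edges = 1

Answer: 1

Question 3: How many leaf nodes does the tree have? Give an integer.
Leaves (nodes with no children): A, B, C, D, E, H

Answer: 6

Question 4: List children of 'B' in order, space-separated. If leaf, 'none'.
Node B's children (from adjacency): (leaf)

Answer: none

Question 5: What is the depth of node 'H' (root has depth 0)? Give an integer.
Answer: 3

Derivation:
Path from root to H: J -> F -> G -> H
Depth = number of edges = 3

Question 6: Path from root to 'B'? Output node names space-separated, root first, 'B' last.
Answer: J F G B

Derivation:
Walk down from root: J -> F -> G -> B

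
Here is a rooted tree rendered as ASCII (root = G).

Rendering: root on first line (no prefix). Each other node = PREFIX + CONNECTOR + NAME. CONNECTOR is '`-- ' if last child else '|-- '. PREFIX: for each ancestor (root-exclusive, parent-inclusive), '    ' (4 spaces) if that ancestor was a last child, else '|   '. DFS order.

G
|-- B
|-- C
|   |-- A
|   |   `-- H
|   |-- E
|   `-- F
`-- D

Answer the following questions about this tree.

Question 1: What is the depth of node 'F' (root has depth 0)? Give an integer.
Path from root to F: G -> C -> F
Depth = number of edges = 2

Answer: 2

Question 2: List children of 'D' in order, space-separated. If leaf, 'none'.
Node D's children (from adjacency): (leaf)

Answer: none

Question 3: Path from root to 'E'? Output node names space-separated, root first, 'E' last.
Walk down from root: G -> C -> E

Answer: G C E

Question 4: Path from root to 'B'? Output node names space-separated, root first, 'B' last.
Walk down from root: G -> B

Answer: G B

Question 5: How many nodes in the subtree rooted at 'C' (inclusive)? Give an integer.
Answer: 5

Derivation:
Subtree rooted at C contains: A, C, E, F, H
Count = 5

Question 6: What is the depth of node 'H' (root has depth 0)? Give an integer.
Answer: 3

Derivation:
Path from root to H: G -> C -> A -> H
Depth = number of edges = 3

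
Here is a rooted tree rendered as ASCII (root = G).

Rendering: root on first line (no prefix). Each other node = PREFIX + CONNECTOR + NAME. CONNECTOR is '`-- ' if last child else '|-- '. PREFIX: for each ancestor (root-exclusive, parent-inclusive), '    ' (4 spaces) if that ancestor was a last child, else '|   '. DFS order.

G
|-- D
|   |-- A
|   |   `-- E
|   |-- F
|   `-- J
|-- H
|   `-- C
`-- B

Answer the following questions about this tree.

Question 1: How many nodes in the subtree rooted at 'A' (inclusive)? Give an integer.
Subtree rooted at A contains: A, E
Count = 2

Answer: 2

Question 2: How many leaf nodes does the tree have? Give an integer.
Answer: 5

Derivation:
Leaves (nodes with no children): B, C, E, F, J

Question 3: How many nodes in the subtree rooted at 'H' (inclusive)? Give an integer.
Subtree rooted at H contains: C, H
Count = 2

Answer: 2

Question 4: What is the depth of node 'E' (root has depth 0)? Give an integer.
Answer: 3

Derivation:
Path from root to E: G -> D -> A -> E
Depth = number of edges = 3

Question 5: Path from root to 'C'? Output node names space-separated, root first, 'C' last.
Answer: G H C

Derivation:
Walk down from root: G -> H -> C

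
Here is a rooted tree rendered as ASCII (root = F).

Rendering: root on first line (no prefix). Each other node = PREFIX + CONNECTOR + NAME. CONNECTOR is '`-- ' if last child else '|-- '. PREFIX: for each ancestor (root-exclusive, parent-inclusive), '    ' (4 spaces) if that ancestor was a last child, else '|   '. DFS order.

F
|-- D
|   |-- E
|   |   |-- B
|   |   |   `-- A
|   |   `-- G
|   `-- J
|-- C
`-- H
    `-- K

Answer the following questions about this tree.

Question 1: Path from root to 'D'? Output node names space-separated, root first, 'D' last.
Walk down from root: F -> D

Answer: F D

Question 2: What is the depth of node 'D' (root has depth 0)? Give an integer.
Path from root to D: F -> D
Depth = number of edges = 1

Answer: 1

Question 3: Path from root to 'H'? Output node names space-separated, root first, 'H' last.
Walk down from root: F -> H

Answer: F H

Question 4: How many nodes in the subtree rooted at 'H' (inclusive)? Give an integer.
Answer: 2

Derivation:
Subtree rooted at H contains: H, K
Count = 2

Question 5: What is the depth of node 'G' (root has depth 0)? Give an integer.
Path from root to G: F -> D -> E -> G
Depth = number of edges = 3

Answer: 3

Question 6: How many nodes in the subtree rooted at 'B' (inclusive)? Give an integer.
Answer: 2

Derivation:
Subtree rooted at B contains: A, B
Count = 2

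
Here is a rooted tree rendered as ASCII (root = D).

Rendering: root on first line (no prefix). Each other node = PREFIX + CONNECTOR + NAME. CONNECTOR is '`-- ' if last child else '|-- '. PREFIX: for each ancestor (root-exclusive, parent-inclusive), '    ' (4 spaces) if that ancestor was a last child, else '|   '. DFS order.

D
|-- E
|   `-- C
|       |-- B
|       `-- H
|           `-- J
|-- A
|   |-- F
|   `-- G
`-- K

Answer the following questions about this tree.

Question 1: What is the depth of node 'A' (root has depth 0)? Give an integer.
Answer: 1

Derivation:
Path from root to A: D -> A
Depth = number of edges = 1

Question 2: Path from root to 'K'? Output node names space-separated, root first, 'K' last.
Walk down from root: D -> K

Answer: D K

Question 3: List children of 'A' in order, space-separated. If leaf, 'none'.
Answer: F G

Derivation:
Node A's children (from adjacency): F, G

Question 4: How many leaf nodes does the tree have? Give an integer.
Answer: 5

Derivation:
Leaves (nodes with no children): B, F, G, J, K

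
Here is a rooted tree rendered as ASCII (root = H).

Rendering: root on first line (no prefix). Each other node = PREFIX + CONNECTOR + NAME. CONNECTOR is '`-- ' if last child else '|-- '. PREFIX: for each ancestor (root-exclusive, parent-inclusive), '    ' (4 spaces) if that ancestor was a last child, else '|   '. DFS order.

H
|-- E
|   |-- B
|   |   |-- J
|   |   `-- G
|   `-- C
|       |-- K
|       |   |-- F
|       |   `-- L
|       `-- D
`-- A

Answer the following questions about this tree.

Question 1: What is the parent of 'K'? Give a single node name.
Answer: C

Derivation:
Scan adjacency: K appears as child of C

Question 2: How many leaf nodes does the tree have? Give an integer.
Answer: 6

Derivation:
Leaves (nodes with no children): A, D, F, G, J, L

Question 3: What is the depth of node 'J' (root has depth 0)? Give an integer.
Answer: 3

Derivation:
Path from root to J: H -> E -> B -> J
Depth = number of edges = 3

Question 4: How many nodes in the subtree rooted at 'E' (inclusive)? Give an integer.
Answer: 9

Derivation:
Subtree rooted at E contains: B, C, D, E, F, G, J, K, L
Count = 9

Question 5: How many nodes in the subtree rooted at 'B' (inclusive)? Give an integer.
Answer: 3

Derivation:
Subtree rooted at B contains: B, G, J
Count = 3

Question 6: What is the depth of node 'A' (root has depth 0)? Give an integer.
Path from root to A: H -> A
Depth = number of edges = 1

Answer: 1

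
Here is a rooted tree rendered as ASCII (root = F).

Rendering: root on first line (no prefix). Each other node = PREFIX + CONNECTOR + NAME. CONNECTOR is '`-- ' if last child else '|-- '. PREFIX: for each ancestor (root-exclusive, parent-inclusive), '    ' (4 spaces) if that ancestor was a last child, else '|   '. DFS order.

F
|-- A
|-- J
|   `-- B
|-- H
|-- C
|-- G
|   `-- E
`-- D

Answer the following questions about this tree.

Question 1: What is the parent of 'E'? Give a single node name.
Answer: G

Derivation:
Scan adjacency: E appears as child of G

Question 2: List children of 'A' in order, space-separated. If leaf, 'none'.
Answer: none

Derivation:
Node A's children (from adjacency): (leaf)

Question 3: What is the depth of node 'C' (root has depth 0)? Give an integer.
Answer: 1

Derivation:
Path from root to C: F -> C
Depth = number of edges = 1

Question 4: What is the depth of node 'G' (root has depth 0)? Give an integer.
Answer: 1

Derivation:
Path from root to G: F -> G
Depth = number of edges = 1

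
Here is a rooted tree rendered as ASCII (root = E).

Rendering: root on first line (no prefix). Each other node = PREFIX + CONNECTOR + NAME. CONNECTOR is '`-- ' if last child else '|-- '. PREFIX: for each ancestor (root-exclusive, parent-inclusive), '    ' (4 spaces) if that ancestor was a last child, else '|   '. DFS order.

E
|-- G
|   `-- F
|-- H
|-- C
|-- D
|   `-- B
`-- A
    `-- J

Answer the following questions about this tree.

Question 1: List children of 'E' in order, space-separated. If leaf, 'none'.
Node E's children (from adjacency): G, H, C, D, A

Answer: G H C D A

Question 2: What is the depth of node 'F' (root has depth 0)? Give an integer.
Answer: 2

Derivation:
Path from root to F: E -> G -> F
Depth = number of edges = 2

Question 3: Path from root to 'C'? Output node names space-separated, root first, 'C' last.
Answer: E C

Derivation:
Walk down from root: E -> C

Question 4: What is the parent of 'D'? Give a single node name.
Answer: E

Derivation:
Scan adjacency: D appears as child of E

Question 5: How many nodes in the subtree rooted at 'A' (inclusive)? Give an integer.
Subtree rooted at A contains: A, J
Count = 2

Answer: 2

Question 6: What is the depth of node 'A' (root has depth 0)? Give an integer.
Answer: 1

Derivation:
Path from root to A: E -> A
Depth = number of edges = 1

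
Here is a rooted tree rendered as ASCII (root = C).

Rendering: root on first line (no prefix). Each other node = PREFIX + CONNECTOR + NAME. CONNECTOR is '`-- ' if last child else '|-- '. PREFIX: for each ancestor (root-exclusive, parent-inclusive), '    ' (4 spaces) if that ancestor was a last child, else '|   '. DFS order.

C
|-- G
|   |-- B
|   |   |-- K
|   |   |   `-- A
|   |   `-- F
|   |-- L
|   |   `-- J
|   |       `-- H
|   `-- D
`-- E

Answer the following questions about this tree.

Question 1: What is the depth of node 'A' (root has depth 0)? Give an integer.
Answer: 4

Derivation:
Path from root to A: C -> G -> B -> K -> A
Depth = number of edges = 4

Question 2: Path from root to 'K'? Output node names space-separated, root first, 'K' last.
Answer: C G B K

Derivation:
Walk down from root: C -> G -> B -> K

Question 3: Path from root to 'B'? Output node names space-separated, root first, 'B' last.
Answer: C G B

Derivation:
Walk down from root: C -> G -> B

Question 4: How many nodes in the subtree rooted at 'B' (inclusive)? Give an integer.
Answer: 4

Derivation:
Subtree rooted at B contains: A, B, F, K
Count = 4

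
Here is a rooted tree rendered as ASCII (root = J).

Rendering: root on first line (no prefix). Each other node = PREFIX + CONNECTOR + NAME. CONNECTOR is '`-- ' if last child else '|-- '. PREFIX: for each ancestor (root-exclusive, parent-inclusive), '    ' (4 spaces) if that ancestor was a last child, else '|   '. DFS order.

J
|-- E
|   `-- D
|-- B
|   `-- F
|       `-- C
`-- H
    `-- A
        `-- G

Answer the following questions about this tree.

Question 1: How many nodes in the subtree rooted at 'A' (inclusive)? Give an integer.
Answer: 2

Derivation:
Subtree rooted at A contains: A, G
Count = 2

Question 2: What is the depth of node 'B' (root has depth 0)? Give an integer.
Answer: 1

Derivation:
Path from root to B: J -> B
Depth = number of edges = 1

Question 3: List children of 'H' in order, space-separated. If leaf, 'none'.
Node H's children (from adjacency): A

Answer: A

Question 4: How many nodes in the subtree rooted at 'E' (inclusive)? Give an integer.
Answer: 2

Derivation:
Subtree rooted at E contains: D, E
Count = 2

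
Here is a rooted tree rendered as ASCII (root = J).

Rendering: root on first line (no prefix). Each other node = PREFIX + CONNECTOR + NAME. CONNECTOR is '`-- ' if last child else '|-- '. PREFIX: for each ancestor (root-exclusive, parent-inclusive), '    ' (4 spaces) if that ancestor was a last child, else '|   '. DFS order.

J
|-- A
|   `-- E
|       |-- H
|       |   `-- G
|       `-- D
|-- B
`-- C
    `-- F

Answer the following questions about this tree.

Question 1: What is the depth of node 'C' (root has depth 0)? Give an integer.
Answer: 1

Derivation:
Path from root to C: J -> C
Depth = number of edges = 1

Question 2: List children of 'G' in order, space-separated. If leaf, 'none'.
Node G's children (from adjacency): (leaf)

Answer: none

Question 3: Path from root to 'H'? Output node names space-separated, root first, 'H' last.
Answer: J A E H

Derivation:
Walk down from root: J -> A -> E -> H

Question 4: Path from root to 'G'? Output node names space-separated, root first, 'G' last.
Answer: J A E H G

Derivation:
Walk down from root: J -> A -> E -> H -> G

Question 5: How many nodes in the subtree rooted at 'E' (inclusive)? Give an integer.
Subtree rooted at E contains: D, E, G, H
Count = 4

Answer: 4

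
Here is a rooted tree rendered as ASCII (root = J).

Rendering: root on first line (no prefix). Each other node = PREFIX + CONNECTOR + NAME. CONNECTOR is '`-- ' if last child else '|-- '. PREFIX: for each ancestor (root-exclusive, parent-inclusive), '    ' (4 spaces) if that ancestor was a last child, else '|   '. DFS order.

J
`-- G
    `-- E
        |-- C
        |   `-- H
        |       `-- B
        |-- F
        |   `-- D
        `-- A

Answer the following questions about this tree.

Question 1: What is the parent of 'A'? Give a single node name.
Scan adjacency: A appears as child of E

Answer: E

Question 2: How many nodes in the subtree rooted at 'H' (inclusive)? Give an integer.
Answer: 2

Derivation:
Subtree rooted at H contains: B, H
Count = 2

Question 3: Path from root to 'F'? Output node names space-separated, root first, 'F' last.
Walk down from root: J -> G -> E -> F

Answer: J G E F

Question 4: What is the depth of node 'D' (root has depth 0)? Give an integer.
Answer: 4

Derivation:
Path from root to D: J -> G -> E -> F -> D
Depth = number of edges = 4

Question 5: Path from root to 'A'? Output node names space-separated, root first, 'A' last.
Answer: J G E A

Derivation:
Walk down from root: J -> G -> E -> A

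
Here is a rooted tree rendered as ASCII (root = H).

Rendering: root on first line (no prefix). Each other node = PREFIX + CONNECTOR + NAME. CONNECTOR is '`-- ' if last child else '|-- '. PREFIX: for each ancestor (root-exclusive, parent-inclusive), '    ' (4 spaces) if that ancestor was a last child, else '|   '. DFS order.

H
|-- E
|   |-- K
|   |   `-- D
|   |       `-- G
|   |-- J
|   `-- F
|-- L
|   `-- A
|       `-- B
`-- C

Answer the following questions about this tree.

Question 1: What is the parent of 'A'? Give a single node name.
Answer: L

Derivation:
Scan adjacency: A appears as child of L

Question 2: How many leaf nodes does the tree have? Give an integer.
Answer: 5

Derivation:
Leaves (nodes with no children): B, C, F, G, J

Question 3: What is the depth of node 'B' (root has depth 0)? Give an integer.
Path from root to B: H -> L -> A -> B
Depth = number of edges = 3

Answer: 3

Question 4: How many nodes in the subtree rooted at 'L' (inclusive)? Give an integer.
Answer: 3

Derivation:
Subtree rooted at L contains: A, B, L
Count = 3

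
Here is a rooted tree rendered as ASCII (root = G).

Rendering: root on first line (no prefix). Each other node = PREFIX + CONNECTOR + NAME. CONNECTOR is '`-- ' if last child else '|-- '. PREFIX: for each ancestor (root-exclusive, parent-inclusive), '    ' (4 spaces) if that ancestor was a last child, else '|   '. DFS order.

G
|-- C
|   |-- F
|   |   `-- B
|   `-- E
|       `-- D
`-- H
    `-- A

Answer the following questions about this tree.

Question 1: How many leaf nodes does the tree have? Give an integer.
Answer: 3

Derivation:
Leaves (nodes with no children): A, B, D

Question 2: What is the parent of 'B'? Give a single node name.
Answer: F

Derivation:
Scan adjacency: B appears as child of F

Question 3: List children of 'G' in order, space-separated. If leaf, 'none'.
Answer: C H

Derivation:
Node G's children (from adjacency): C, H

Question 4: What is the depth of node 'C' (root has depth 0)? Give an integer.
Answer: 1

Derivation:
Path from root to C: G -> C
Depth = number of edges = 1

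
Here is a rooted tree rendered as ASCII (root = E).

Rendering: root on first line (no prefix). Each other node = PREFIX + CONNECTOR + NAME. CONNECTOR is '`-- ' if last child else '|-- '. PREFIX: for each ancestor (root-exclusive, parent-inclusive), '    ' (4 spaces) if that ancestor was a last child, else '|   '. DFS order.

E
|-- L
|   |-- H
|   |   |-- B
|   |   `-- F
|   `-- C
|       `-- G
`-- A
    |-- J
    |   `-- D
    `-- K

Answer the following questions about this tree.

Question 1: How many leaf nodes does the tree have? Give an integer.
Leaves (nodes with no children): B, D, F, G, K

Answer: 5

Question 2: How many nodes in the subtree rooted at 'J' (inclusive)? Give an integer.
Subtree rooted at J contains: D, J
Count = 2

Answer: 2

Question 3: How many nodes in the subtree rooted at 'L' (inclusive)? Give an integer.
Subtree rooted at L contains: B, C, F, G, H, L
Count = 6

Answer: 6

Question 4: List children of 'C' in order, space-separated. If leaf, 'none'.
Node C's children (from adjacency): G

Answer: G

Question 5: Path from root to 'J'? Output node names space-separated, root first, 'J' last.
Walk down from root: E -> A -> J

Answer: E A J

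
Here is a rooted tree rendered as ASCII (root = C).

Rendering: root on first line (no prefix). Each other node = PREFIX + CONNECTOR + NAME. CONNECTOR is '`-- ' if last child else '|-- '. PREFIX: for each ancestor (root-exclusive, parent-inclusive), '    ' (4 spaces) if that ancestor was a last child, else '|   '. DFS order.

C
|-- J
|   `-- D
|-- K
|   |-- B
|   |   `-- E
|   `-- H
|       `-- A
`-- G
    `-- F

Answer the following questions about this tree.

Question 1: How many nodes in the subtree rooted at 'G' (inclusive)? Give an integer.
Subtree rooted at G contains: F, G
Count = 2

Answer: 2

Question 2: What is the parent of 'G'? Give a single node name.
Answer: C

Derivation:
Scan adjacency: G appears as child of C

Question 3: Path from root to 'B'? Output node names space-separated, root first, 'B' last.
Answer: C K B

Derivation:
Walk down from root: C -> K -> B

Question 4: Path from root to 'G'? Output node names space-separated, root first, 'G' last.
Answer: C G

Derivation:
Walk down from root: C -> G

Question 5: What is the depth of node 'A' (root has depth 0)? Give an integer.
Path from root to A: C -> K -> H -> A
Depth = number of edges = 3

Answer: 3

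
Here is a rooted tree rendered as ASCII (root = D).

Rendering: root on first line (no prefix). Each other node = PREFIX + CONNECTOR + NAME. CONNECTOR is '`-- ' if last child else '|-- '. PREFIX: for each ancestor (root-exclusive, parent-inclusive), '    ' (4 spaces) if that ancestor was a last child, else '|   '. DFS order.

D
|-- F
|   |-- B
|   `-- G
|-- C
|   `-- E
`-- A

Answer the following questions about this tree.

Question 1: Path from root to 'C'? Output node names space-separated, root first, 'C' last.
Walk down from root: D -> C

Answer: D C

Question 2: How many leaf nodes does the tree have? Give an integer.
Leaves (nodes with no children): A, B, E, G

Answer: 4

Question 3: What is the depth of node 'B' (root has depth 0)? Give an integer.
Answer: 2

Derivation:
Path from root to B: D -> F -> B
Depth = number of edges = 2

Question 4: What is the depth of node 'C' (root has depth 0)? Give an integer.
Path from root to C: D -> C
Depth = number of edges = 1

Answer: 1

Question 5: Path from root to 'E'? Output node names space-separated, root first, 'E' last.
Answer: D C E

Derivation:
Walk down from root: D -> C -> E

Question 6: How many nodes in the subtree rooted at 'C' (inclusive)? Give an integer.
Subtree rooted at C contains: C, E
Count = 2

Answer: 2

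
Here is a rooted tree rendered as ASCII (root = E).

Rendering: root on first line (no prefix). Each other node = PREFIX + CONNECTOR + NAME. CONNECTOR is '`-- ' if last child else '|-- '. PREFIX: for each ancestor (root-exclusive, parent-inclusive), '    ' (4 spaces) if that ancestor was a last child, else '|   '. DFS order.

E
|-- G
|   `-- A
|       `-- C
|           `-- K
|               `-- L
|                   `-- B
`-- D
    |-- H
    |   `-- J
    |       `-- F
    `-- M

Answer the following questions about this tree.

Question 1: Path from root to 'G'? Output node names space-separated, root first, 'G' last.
Walk down from root: E -> G

Answer: E G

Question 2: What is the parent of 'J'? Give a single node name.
Scan adjacency: J appears as child of H

Answer: H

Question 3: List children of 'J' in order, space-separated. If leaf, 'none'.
Node J's children (from adjacency): F

Answer: F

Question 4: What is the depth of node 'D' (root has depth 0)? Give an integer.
Path from root to D: E -> D
Depth = number of edges = 1

Answer: 1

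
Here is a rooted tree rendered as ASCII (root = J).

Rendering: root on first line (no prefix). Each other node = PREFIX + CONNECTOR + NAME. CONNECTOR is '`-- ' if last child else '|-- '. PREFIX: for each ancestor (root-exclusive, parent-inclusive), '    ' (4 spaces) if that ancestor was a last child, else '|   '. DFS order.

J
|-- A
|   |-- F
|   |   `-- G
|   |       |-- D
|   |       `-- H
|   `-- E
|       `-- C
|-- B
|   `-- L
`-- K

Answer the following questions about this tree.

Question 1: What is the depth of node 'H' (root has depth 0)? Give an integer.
Path from root to H: J -> A -> F -> G -> H
Depth = number of edges = 4

Answer: 4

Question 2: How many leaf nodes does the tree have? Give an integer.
Leaves (nodes with no children): C, D, H, K, L

Answer: 5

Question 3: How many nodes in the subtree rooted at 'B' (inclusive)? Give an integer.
Subtree rooted at B contains: B, L
Count = 2

Answer: 2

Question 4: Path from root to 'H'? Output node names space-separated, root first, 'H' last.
Answer: J A F G H

Derivation:
Walk down from root: J -> A -> F -> G -> H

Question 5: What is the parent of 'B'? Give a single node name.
Answer: J

Derivation:
Scan adjacency: B appears as child of J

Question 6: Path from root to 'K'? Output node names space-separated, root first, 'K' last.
Answer: J K

Derivation:
Walk down from root: J -> K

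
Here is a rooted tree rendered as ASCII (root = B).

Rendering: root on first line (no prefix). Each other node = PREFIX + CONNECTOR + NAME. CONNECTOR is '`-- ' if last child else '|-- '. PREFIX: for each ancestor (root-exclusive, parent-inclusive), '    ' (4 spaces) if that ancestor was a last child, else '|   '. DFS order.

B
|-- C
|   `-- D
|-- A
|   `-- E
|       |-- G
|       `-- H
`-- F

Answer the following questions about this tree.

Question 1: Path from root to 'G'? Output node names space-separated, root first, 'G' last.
Walk down from root: B -> A -> E -> G

Answer: B A E G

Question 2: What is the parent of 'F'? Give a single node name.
Answer: B

Derivation:
Scan adjacency: F appears as child of B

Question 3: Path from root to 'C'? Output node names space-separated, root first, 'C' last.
Answer: B C

Derivation:
Walk down from root: B -> C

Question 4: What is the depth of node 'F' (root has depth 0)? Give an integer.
Answer: 1

Derivation:
Path from root to F: B -> F
Depth = number of edges = 1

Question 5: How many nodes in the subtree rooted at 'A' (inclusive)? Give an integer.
Subtree rooted at A contains: A, E, G, H
Count = 4

Answer: 4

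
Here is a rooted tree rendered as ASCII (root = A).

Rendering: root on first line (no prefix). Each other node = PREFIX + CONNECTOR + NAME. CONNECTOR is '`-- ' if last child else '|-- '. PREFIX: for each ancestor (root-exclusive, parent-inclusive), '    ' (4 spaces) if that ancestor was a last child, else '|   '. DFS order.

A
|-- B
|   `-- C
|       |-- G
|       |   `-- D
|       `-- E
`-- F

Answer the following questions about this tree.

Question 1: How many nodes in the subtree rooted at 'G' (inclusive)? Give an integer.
Answer: 2

Derivation:
Subtree rooted at G contains: D, G
Count = 2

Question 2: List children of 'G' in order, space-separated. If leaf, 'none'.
Node G's children (from adjacency): D

Answer: D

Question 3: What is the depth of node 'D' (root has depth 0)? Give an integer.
Answer: 4

Derivation:
Path from root to D: A -> B -> C -> G -> D
Depth = number of edges = 4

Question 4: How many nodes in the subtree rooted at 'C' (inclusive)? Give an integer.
Answer: 4

Derivation:
Subtree rooted at C contains: C, D, E, G
Count = 4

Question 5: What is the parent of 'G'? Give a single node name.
Scan adjacency: G appears as child of C

Answer: C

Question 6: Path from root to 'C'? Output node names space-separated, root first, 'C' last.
Walk down from root: A -> B -> C

Answer: A B C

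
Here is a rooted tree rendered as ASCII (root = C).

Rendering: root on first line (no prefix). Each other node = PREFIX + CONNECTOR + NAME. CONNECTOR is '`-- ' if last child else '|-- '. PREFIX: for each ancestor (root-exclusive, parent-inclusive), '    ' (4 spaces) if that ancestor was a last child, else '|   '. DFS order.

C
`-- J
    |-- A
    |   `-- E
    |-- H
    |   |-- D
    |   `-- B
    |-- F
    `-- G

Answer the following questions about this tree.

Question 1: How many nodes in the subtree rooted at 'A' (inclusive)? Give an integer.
Answer: 2

Derivation:
Subtree rooted at A contains: A, E
Count = 2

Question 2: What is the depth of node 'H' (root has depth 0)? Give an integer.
Path from root to H: C -> J -> H
Depth = number of edges = 2

Answer: 2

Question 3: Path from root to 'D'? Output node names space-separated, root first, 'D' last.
Answer: C J H D

Derivation:
Walk down from root: C -> J -> H -> D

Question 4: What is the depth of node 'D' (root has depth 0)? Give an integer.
Answer: 3

Derivation:
Path from root to D: C -> J -> H -> D
Depth = number of edges = 3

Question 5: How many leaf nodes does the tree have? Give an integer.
Answer: 5

Derivation:
Leaves (nodes with no children): B, D, E, F, G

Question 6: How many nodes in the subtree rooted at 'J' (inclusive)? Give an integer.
Subtree rooted at J contains: A, B, D, E, F, G, H, J
Count = 8

Answer: 8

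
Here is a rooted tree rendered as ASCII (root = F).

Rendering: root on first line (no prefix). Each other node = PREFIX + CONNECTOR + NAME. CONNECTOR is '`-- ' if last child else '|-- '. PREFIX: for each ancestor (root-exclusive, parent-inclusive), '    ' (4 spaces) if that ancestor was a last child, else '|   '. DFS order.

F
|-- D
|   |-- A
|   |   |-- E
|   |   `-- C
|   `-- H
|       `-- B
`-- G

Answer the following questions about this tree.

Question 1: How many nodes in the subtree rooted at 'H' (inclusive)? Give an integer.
Subtree rooted at H contains: B, H
Count = 2

Answer: 2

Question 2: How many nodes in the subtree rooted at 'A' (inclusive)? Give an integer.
Subtree rooted at A contains: A, C, E
Count = 3

Answer: 3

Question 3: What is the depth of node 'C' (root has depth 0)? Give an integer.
Answer: 3

Derivation:
Path from root to C: F -> D -> A -> C
Depth = number of edges = 3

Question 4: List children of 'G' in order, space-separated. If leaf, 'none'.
Node G's children (from adjacency): (leaf)

Answer: none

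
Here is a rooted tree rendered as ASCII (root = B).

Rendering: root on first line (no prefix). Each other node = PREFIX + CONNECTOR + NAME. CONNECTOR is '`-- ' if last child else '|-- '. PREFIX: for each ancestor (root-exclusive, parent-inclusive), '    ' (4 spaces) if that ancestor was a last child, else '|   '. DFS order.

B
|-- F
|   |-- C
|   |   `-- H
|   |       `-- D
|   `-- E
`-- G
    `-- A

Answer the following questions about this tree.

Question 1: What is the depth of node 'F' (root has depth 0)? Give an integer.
Path from root to F: B -> F
Depth = number of edges = 1

Answer: 1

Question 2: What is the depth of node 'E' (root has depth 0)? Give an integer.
Path from root to E: B -> F -> E
Depth = number of edges = 2

Answer: 2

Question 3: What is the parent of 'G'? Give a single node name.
Scan adjacency: G appears as child of B

Answer: B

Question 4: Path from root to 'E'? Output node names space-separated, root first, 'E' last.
Answer: B F E

Derivation:
Walk down from root: B -> F -> E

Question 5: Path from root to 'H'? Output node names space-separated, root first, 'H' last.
Walk down from root: B -> F -> C -> H

Answer: B F C H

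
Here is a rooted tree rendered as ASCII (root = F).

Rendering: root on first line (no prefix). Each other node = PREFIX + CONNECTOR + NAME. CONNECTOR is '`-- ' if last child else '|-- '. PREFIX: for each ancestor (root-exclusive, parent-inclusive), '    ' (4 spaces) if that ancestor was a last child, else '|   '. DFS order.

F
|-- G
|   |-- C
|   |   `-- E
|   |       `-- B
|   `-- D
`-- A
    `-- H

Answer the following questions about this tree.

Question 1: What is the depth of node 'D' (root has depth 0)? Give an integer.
Answer: 2

Derivation:
Path from root to D: F -> G -> D
Depth = number of edges = 2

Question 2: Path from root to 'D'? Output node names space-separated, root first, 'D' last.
Answer: F G D

Derivation:
Walk down from root: F -> G -> D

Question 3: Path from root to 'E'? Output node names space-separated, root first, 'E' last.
Walk down from root: F -> G -> C -> E

Answer: F G C E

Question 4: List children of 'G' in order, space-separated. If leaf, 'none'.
Node G's children (from adjacency): C, D

Answer: C D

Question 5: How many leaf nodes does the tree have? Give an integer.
Leaves (nodes with no children): B, D, H

Answer: 3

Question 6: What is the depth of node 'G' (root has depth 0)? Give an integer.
Answer: 1

Derivation:
Path from root to G: F -> G
Depth = number of edges = 1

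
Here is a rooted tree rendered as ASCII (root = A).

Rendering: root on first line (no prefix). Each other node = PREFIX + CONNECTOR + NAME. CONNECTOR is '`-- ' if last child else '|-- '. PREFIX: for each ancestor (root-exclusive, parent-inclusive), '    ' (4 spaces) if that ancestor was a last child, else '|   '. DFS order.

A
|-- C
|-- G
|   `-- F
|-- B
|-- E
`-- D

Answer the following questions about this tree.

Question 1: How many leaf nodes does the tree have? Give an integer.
Answer: 5

Derivation:
Leaves (nodes with no children): B, C, D, E, F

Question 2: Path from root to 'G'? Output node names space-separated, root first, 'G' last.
Answer: A G

Derivation:
Walk down from root: A -> G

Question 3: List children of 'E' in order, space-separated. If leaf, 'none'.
Node E's children (from adjacency): (leaf)

Answer: none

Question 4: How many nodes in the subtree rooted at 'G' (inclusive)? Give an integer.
Answer: 2

Derivation:
Subtree rooted at G contains: F, G
Count = 2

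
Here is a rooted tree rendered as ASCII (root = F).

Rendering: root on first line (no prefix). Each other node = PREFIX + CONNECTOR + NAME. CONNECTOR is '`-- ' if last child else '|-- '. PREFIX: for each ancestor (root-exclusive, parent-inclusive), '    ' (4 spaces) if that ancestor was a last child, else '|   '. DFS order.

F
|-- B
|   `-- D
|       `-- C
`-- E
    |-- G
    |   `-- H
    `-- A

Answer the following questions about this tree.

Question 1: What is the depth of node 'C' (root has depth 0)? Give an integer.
Path from root to C: F -> B -> D -> C
Depth = number of edges = 3

Answer: 3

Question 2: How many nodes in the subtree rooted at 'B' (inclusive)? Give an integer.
Subtree rooted at B contains: B, C, D
Count = 3

Answer: 3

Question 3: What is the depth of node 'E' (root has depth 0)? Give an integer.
Answer: 1

Derivation:
Path from root to E: F -> E
Depth = number of edges = 1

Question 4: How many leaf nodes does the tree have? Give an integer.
Answer: 3

Derivation:
Leaves (nodes with no children): A, C, H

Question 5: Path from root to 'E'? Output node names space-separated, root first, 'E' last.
Answer: F E

Derivation:
Walk down from root: F -> E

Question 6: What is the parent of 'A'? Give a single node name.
Answer: E

Derivation:
Scan adjacency: A appears as child of E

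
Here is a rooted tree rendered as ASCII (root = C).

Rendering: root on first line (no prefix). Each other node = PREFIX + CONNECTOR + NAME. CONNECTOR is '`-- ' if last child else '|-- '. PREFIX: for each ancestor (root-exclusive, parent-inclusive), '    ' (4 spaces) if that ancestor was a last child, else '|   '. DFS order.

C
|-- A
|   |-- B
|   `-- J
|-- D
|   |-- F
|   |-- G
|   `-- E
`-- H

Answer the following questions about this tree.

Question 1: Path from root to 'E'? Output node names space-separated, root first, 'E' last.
Answer: C D E

Derivation:
Walk down from root: C -> D -> E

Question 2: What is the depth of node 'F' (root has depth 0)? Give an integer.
Answer: 2

Derivation:
Path from root to F: C -> D -> F
Depth = number of edges = 2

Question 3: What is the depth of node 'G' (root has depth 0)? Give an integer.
Answer: 2

Derivation:
Path from root to G: C -> D -> G
Depth = number of edges = 2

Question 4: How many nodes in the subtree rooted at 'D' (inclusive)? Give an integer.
Subtree rooted at D contains: D, E, F, G
Count = 4

Answer: 4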